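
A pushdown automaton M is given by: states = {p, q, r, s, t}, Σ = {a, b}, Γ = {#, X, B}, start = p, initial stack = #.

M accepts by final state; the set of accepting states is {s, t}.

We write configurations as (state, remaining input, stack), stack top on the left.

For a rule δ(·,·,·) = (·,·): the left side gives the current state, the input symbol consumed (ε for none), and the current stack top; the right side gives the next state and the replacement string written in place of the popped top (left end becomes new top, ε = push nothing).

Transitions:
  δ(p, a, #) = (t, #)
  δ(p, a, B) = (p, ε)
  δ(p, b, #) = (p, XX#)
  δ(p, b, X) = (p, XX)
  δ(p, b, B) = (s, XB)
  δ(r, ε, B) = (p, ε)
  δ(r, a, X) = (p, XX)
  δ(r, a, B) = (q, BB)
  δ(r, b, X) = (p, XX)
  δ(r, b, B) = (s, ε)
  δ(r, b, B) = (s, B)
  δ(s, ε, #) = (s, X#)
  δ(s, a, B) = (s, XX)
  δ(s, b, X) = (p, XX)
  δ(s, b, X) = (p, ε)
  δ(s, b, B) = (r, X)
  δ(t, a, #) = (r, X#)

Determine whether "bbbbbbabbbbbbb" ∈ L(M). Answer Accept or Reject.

No computation consumes all input and reaches a final state.

Reject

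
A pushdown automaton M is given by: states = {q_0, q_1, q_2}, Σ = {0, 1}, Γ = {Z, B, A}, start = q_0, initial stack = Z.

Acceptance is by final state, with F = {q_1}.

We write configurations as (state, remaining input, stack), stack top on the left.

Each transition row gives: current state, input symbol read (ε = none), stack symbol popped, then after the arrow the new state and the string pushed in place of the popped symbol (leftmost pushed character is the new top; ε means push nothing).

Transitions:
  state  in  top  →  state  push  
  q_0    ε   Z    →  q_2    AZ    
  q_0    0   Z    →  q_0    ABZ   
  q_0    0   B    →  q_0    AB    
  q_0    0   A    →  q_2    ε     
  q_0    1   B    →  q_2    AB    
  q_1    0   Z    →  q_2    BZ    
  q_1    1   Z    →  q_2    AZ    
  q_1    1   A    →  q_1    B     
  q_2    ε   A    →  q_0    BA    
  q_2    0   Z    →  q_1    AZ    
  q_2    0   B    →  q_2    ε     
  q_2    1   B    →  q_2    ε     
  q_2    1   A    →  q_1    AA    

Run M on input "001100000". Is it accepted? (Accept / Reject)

No computation consumes all input and reaches a final state.

Reject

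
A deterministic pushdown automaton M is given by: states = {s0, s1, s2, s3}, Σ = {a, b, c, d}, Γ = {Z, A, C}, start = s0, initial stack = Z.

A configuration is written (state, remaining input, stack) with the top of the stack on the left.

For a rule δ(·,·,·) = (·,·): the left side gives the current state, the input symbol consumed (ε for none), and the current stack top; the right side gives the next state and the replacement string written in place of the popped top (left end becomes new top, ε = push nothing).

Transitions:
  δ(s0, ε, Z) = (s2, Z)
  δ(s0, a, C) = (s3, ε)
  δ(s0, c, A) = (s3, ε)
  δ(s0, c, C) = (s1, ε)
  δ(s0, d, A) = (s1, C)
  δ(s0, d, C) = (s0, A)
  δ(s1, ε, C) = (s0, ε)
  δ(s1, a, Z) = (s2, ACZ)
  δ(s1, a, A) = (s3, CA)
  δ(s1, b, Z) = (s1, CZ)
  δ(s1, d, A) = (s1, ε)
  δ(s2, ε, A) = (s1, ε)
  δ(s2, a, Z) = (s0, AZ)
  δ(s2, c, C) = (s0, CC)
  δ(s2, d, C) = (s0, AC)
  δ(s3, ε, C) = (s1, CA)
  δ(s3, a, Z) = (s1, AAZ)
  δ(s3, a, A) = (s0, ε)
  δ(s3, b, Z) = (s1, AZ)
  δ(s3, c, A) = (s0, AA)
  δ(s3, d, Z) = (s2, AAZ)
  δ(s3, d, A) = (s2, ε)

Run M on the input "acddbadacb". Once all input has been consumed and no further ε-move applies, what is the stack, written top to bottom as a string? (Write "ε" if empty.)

AZ

(s0, acddbadacb, Z)
  ε-move, top Z: go to s2, push Z → (s2, acddbadacb, Z)
  read a, top Z: go to s0, push AZ → (s0, cddbadacb, AZ)
  read c, top A: go to s3, push ε → (s3, ddbadacb, Z)
  read d, top Z: go to s2, push AAZ → (s2, dbadacb, AAZ)
  ε-move, top A: go to s1, push ε → (s1, dbadacb, AZ)
  read d, top A: go to s1, push ε → (s1, badacb, Z)
  read b, top Z: go to s1, push CZ → (s1, adacb, CZ)
  ε-move, top C: go to s0, push ε → (s0, adacb, Z)
  ε-move, top Z: go to s2, push Z → (s2, adacb, Z)
  read a, top Z: go to s0, push AZ → (s0, dacb, AZ)
  read d, top A: go to s1, push C → (s1, acb, CZ)
  ε-move, top C: go to s0, push ε → (s0, acb, Z)
  ε-move, top Z: go to s2, push Z → (s2, acb, Z)
  read a, top Z: go to s0, push AZ → (s0, cb, AZ)
  read c, top A: go to s3, push ε → (s3, b, Z)
  read b, top Z: go to s1, push AZ → (s1, ε, AZ)
All input consumed in state s1 with stack AZ.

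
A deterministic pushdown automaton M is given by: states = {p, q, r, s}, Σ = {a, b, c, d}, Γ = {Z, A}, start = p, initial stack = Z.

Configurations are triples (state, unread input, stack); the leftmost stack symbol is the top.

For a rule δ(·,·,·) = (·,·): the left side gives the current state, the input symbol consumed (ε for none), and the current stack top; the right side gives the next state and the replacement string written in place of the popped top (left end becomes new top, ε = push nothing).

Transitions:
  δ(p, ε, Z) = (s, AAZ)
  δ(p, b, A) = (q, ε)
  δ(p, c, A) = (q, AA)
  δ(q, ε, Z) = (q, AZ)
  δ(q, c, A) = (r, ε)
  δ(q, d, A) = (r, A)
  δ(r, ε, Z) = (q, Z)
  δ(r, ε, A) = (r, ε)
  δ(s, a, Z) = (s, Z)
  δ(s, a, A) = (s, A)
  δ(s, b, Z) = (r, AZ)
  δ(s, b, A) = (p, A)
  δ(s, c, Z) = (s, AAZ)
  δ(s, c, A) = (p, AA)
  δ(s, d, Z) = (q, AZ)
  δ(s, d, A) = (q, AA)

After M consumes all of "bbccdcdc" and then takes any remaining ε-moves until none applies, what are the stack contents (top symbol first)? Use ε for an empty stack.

AZ

(p, bbccdcdc, Z) ⊢ (s, bbccdcdc, AAZ) ⊢ (p, bccdcdc, AAZ) ⊢ (q, ccdcdc, AZ) ⊢ (r, cdcdc, Z) ⊢ (q, cdcdc, Z) ⊢ (q, cdcdc, AZ) ⊢ (r, dcdc, Z) ⊢ (q, dcdc, Z) ⊢ (q, dcdc, AZ) ⊢ (r, cdc, AZ) ⊢ (r, cdc, Z) ⊢ (q, cdc, Z) ⊢ (q, cdc, AZ) ⊢ (r, dc, Z) ⊢ (q, dc, Z) ⊢ (q, dc, AZ) ⊢ (r, c, AZ) ⊢ (r, c, Z) ⊢ (q, c, Z) ⊢ (q, c, AZ) ⊢ (r, ε, Z) ⊢ (q, ε, Z) ⊢ (q, ε, AZ)
All input consumed in state q with stack AZ.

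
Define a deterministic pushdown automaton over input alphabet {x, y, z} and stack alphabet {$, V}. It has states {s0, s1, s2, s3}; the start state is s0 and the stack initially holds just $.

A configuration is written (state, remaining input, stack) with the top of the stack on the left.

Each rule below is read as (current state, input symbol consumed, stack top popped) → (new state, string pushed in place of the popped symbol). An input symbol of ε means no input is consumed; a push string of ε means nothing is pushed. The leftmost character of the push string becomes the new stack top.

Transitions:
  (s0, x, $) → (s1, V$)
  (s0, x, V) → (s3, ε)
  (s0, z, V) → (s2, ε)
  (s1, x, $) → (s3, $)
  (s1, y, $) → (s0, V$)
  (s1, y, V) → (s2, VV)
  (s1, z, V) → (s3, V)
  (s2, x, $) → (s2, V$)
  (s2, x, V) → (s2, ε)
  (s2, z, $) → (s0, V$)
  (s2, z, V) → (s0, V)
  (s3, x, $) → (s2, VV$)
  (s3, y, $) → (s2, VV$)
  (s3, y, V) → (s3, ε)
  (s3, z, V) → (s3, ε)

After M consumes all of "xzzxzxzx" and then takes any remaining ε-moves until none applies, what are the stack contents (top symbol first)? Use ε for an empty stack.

(s0, xzzxzxzx, $) ⊢ (s1, zzxzxzx, V$) ⊢ (s3, zxzxzx, V$) ⊢ (s3, xzxzx, $) ⊢ (s2, zxzx, VV$) ⊢ (s0, xzx, VV$) ⊢ (s3, zx, V$) ⊢ (s3, x, $) ⊢ (s2, ε, VV$)
All input consumed in state s2 with stack VV$.

VV$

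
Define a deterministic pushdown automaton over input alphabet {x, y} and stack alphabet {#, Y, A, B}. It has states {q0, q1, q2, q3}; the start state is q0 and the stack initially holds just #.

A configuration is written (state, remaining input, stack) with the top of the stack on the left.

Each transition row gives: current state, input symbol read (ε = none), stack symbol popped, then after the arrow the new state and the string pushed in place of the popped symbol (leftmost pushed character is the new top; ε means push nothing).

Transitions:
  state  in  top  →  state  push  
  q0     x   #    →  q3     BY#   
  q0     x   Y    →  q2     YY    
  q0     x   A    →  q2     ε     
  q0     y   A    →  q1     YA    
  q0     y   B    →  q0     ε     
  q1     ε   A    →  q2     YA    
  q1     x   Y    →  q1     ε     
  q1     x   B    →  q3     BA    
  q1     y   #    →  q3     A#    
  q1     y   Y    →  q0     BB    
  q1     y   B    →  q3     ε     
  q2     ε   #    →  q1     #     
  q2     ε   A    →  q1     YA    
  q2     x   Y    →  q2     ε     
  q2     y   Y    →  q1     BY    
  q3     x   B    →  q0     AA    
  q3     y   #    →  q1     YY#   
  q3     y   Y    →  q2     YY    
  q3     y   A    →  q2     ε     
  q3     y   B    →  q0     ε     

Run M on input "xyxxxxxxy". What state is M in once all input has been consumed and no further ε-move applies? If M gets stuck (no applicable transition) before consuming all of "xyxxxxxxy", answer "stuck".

(q0, xyxxxxxxy, #)
  read x, top #: go to q3, push BY# → (q3, yxxxxxxy, BY#)
  read y, top B: go to q0, push ε → (q0, xxxxxxy, Y#)
  read x, top Y: go to q2, push YY → (q2, xxxxxy, YY#)
  read x, top Y: go to q2, push ε → (q2, xxxxy, Y#)
  read x, top Y: go to q2, push ε → (q2, xxxy, #)
  ε-move, top #: go to q1, push # → (q1, xxxy, #)
No transition for (q1, x, top #); M blocks with input xxxy remaining.

stuck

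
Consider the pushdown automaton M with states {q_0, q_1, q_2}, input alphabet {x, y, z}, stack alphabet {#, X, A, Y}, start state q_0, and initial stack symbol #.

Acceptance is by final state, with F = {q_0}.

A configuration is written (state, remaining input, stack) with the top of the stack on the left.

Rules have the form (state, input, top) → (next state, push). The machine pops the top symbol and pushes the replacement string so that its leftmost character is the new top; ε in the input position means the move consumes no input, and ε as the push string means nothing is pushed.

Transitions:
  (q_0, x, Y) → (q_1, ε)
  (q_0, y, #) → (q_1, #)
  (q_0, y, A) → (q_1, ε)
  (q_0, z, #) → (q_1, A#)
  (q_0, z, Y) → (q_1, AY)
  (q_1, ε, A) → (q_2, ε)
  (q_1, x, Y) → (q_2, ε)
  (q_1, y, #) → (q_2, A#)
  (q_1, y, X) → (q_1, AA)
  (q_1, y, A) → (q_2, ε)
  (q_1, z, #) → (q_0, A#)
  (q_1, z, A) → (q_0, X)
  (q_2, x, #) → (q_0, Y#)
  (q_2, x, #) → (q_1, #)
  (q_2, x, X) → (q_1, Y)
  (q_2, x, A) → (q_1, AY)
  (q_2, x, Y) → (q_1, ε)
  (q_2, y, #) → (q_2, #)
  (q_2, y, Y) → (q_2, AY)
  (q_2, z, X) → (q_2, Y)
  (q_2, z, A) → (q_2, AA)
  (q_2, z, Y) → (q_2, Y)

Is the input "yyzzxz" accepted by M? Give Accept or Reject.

One accepting computation: (q_0, yyzzxz, #) ⊢ (q_1, yzzxz, #) ⊢ (q_2, zzxz, A#) ⊢ (q_2, zxz, AA#) ⊢ (q_2, xz, AAA#) ⊢ (q_1, z, AYAA#) ⊢ (q_0, ε, XYAA#)
All input consumed and state q_0 ∈ F.

Accept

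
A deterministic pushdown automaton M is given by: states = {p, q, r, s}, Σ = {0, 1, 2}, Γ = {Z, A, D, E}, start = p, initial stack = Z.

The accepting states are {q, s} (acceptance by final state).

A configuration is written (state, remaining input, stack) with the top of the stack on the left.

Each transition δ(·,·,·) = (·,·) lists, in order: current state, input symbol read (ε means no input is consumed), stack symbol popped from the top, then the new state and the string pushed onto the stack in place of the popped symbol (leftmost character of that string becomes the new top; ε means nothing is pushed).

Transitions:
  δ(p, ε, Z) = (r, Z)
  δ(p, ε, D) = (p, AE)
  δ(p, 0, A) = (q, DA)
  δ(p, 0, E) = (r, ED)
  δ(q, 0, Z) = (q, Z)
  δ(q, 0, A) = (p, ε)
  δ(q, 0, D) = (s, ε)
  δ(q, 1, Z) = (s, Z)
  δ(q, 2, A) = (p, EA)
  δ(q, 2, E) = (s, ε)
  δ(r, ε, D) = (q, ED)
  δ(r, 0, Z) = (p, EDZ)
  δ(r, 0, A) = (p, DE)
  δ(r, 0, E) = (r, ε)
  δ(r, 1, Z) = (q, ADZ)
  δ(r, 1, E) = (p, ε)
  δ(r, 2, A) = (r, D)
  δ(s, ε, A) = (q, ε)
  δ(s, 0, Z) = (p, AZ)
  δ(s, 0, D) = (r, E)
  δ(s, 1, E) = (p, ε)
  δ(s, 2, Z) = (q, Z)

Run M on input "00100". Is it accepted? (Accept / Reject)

(p, 00100, Z)
  ε-move, top Z: go to r, push Z → (r, 00100, Z)
  read 0, top Z: go to p, push EDZ → (p, 0100, EDZ)
  read 0, top E: go to r, push ED → (r, 100, EDDZ)
  read 1, top E: go to p, push ε → (p, 00, DDZ)
  ε-move, top D: go to p, push AE → (p, 00, AEDZ)
  read 0, top A: go to q, push DA → (q, 0, DAEDZ)
  read 0, top D: go to s, push ε → (s, ε, AEDZ)
All input consumed; state s ∈ F.

Accept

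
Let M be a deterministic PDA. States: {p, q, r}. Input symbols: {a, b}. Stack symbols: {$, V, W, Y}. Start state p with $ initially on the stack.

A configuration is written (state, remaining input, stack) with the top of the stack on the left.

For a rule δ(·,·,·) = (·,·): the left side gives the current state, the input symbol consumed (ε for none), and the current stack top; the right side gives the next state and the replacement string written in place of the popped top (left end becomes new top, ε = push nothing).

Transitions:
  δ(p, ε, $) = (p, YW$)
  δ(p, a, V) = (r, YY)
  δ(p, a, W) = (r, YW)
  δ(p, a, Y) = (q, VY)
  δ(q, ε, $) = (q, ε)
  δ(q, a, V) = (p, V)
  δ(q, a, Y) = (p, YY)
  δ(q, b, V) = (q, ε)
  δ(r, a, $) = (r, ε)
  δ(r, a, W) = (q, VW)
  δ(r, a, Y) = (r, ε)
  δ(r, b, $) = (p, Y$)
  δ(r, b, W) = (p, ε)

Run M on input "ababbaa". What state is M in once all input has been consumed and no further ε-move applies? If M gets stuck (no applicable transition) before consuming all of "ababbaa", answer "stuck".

stuck

(p, ababbaa, $)
  ε-move, top $: go to p, push YW$ → (p, ababbaa, YW$)
  read a, top Y: go to q, push VY → (q, babbaa, VYW$)
  read b, top V: go to q, push ε → (q, abbaa, YW$)
  read a, top Y: go to p, push YY → (p, bbaa, YYW$)
No transition for (p, b, top Y); M blocks with input bbaa remaining.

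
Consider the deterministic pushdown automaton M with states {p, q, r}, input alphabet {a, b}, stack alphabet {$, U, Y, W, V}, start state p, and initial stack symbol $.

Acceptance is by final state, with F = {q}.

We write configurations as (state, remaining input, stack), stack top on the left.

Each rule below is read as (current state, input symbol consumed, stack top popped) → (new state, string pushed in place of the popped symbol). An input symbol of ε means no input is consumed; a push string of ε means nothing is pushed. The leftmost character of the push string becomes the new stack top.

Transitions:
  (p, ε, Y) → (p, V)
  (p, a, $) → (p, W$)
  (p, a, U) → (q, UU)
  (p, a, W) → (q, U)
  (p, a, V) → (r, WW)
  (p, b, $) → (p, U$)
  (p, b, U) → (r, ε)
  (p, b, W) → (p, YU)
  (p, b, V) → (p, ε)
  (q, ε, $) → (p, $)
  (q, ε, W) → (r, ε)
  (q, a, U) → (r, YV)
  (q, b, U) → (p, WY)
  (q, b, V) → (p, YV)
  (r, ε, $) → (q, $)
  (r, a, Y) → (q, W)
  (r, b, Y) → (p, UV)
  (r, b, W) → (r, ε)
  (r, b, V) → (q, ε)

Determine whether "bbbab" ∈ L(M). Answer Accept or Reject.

Reject

(p, bbbab, $) ⊢ (p, bbab, U$) ⊢ (r, bab, $) ⊢ (q, bab, $) ⊢ (p, bab, $) ⊢ (p, ab, U$) ⊢ (q, b, UU$) ⊢ (p, ε, WYU$)
All input consumed; state p ∉ F and no further ε-move applies.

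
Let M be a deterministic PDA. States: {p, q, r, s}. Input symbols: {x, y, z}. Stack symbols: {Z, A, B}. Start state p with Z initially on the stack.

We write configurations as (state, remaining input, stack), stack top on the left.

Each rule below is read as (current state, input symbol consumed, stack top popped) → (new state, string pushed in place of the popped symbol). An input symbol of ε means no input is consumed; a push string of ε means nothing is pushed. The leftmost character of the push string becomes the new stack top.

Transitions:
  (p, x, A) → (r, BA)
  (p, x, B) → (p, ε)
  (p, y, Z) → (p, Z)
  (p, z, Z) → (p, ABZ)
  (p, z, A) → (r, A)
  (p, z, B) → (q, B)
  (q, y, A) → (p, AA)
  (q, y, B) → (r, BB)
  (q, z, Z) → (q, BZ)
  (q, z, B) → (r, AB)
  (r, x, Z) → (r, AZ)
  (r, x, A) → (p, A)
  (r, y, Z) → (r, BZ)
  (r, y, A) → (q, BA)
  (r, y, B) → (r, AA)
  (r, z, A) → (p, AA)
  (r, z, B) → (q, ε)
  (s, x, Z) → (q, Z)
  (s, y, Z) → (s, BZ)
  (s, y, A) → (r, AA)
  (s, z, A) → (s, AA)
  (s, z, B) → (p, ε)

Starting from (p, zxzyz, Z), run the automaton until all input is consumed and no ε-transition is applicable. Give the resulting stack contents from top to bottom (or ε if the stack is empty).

AABZ

(p, zxzyz, Z) ⊢ (p, xzyz, ABZ) ⊢ (r, zyz, BABZ) ⊢ (q, yz, ABZ) ⊢ (p, z, AABZ) ⊢ (r, ε, AABZ)
All input consumed in state r with stack AABZ.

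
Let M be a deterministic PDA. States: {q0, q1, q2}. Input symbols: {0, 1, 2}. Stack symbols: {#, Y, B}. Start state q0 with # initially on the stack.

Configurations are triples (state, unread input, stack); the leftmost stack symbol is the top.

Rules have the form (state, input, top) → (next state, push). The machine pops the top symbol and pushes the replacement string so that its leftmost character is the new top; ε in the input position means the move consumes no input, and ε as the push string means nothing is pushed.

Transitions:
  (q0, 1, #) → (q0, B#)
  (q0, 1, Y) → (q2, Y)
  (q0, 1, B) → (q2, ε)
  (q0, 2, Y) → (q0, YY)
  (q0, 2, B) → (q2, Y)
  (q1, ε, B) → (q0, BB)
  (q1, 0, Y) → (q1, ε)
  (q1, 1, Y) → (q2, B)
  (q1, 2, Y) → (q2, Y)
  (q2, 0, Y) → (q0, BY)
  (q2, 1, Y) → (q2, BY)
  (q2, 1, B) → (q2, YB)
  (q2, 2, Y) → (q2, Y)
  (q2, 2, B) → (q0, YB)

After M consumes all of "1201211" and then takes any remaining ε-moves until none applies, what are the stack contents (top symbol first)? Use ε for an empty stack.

YBY#

(q0, 1201211, #) ⊢ (q0, 201211, B#) ⊢ (q2, 01211, Y#) ⊢ (q0, 1211, BY#) ⊢ (q2, 211, Y#) ⊢ (q2, 11, Y#) ⊢ (q2, 1, BY#) ⊢ (q2, ε, YBY#)
All input consumed in state q2 with stack YBY#.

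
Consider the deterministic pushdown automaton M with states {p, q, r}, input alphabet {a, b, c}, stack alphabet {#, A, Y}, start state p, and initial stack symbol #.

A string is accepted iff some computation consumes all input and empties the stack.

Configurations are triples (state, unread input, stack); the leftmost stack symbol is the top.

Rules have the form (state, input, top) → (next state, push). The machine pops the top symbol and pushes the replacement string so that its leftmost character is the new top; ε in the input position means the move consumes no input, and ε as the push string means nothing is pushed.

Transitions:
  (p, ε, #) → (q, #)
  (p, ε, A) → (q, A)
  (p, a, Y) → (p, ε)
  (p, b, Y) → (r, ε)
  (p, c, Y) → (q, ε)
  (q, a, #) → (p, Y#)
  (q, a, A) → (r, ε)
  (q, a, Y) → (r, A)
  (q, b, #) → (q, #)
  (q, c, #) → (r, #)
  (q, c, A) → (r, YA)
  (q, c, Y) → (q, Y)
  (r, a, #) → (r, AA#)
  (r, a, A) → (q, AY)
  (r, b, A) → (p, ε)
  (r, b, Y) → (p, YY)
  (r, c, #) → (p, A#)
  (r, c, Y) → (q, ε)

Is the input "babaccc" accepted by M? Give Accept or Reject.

(p, babaccc, #) ⊢ (q, babaccc, #) ⊢ (q, abaccc, #) ⊢ (p, baccc, Y#) ⊢ (r, accc, #) ⊢ (r, ccc, AA#)
No transition applies at (r, ccc, AA#); input not fully consumed.

Reject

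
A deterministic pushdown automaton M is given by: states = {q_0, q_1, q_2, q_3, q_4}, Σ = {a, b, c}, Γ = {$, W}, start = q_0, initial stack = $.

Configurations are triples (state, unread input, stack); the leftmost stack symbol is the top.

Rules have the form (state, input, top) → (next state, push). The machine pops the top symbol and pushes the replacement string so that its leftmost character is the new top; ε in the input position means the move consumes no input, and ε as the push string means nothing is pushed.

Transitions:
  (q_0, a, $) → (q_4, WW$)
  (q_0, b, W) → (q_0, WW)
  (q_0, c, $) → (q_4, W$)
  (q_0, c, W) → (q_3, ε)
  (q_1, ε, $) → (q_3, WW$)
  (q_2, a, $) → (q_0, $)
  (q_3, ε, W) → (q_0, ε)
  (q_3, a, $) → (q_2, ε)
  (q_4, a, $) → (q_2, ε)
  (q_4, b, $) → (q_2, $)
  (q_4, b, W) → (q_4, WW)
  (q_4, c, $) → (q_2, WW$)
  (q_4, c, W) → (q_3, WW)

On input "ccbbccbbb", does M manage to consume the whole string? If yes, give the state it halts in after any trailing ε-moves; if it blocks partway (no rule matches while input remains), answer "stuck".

stuck

(q_0, ccbbccbbb, $)
  read c, top $: go to q_4, push W$ → (q_4, cbbccbbb, W$)
  read c, top W: go to q_3, push WW → (q_3, bbccbbb, WW$)
  ε-move, top W: go to q_0, push ε → (q_0, bbccbbb, W$)
  read b, top W: go to q_0, push WW → (q_0, bccbbb, WW$)
  read b, top W: go to q_0, push WW → (q_0, ccbbb, WWW$)
  read c, top W: go to q_3, push ε → (q_3, cbbb, WW$)
  ε-move, top W: go to q_0, push ε → (q_0, cbbb, W$)
  read c, top W: go to q_3, push ε → (q_3, bbb, $)
No transition for (q_3, b, top $); M blocks with input bbb remaining.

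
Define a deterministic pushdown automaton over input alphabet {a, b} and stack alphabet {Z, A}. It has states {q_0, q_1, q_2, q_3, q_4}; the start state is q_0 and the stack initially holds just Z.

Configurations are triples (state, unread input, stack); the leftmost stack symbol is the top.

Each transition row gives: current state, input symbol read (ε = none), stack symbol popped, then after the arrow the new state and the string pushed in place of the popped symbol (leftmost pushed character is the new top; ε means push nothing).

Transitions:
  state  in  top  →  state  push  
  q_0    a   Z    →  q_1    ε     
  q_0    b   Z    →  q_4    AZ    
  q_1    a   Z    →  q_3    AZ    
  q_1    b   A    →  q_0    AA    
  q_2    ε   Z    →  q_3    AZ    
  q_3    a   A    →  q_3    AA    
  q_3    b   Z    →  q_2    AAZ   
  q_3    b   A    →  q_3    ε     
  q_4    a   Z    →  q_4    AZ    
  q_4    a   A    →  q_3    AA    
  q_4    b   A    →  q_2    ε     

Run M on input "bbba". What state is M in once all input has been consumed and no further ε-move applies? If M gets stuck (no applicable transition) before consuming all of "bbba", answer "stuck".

(q_0, bbba, Z)
  read b, top Z: go to q_4, push AZ → (q_4, bba, AZ)
  read b, top A: go to q_2, push ε → (q_2, ba, Z)
  ε-move, top Z: go to q_3, push AZ → (q_3, ba, AZ)
  read b, top A: go to q_3, push ε → (q_3, a, Z)
No transition for (q_3, a, top Z); M blocks with input a remaining.

stuck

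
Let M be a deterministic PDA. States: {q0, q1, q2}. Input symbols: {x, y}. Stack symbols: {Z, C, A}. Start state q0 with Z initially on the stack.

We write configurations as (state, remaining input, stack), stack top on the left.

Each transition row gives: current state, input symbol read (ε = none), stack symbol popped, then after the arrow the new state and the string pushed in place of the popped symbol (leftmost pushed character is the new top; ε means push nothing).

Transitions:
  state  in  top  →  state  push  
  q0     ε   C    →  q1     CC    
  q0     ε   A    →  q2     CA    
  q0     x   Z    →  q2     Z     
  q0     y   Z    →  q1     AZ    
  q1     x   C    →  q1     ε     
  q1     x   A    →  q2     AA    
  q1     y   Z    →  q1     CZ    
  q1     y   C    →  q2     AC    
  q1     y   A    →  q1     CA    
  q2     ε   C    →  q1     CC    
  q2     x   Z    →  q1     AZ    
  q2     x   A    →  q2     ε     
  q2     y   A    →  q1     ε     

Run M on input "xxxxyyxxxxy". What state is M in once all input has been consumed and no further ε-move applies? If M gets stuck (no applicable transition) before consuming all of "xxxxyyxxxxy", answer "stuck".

stuck

(q0, xxxxyyxxxxy, Z)
  read x, top Z: go to q2, push Z → (q2, xxxyyxxxxy, Z)
  read x, top Z: go to q1, push AZ → (q1, xxyyxxxxy, AZ)
  read x, top A: go to q2, push AA → (q2, xyyxxxxy, AAZ)
  read x, top A: go to q2, push ε → (q2, yyxxxxy, AZ)
  read y, top A: go to q1, push ε → (q1, yxxxxy, Z)
  read y, top Z: go to q1, push CZ → (q1, xxxxy, CZ)
  read x, top C: go to q1, push ε → (q1, xxxy, Z)
No transition for (q1, x, top Z); M blocks with input xxxy remaining.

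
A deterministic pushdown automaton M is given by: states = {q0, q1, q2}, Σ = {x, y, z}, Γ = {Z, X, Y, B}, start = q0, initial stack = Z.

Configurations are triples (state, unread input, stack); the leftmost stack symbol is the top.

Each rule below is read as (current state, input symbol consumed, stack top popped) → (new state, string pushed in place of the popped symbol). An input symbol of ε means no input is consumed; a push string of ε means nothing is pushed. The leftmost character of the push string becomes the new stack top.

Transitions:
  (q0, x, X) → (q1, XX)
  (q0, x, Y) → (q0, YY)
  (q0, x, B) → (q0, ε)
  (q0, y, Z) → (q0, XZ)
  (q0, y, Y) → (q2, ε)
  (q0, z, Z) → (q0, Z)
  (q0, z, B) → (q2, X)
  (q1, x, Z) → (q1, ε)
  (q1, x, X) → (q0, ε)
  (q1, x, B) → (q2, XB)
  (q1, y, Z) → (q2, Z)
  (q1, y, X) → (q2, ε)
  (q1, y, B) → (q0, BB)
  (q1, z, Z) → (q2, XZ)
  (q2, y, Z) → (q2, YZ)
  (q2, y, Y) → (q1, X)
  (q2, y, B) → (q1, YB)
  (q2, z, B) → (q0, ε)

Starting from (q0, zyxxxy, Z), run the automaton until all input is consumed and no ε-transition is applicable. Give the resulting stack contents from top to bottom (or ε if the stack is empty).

XZ

(q0, zyxxxy, Z)
  read z, top Z: go to q0, push Z → (q0, yxxxy, Z)
  read y, top Z: go to q0, push XZ → (q0, xxxy, XZ)
  read x, top X: go to q1, push XX → (q1, xxy, XXZ)
  read x, top X: go to q0, push ε → (q0, xy, XZ)
  read x, top X: go to q1, push XX → (q1, y, XXZ)
  read y, top X: go to q2, push ε → (q2, ε, XZ)
All input consumed in state q2 with stack XZ.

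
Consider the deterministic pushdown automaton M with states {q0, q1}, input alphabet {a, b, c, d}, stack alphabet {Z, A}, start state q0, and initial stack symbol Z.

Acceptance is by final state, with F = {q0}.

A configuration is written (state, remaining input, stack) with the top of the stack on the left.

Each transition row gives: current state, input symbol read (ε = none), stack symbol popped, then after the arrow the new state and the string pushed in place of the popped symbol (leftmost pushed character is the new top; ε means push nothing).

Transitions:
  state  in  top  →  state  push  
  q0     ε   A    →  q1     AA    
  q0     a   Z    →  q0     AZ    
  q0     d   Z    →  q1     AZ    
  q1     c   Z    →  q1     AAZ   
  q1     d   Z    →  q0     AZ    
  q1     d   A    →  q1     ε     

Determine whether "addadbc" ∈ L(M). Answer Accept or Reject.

Reject

(q0, addadbc, Z)
  read a, top Z: go to q0, push AZ → (q0, ddadbc, AZ)
  ε-move, top A: go to q1, push AA → (q1, ddadbc, AAZ)
  read d, top A: go to q1, push ε → (q1, dadbc, AZ)
  read d, top A: go to q1, push ε → (q1, adbc, Z)
No transition applies at (q1, adbc, Z); input not fully consumed.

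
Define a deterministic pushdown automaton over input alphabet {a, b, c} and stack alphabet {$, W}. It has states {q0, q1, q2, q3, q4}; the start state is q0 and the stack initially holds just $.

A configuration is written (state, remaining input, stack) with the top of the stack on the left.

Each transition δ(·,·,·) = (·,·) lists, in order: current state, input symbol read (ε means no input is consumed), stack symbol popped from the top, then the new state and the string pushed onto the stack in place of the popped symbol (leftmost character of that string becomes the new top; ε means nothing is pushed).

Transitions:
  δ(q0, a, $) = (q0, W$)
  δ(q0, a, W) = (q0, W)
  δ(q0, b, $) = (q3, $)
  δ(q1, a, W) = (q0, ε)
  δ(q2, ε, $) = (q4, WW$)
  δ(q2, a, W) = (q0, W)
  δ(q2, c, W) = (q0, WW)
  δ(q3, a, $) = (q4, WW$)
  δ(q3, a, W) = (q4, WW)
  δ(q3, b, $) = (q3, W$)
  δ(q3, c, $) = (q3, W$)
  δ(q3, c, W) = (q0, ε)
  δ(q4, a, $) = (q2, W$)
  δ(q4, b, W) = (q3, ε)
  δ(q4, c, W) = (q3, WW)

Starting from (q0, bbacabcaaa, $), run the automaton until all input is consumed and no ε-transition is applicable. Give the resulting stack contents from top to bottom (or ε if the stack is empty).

(q0, bbacabcaaa, $)
  read b, top $: go to q3, push $ → (q3, bacabcaaa, $)
  read b, top $: go to q3, push W$ → (q3, acabcaaa, W$)
  read a, top W: go to q4, push WW → (q4, cabcaaa, WW$)
  read c, top W: go to q3, push WW → (q3, abcaaa, WWW$)
  read a, top W: go to q4, push WW → (q4, bcaaa, WWWW$)
  read b, top W: go to q3, push ε → (q3, caaa, WWW$)
  read c, top W: go to q0, push ε → (q0, aaa, WW$)
  read a, top W: go to q0, push W → (q0, aa, WW$)
  read a, top W: go to q0, push W → (q0, a, WW$)
  read a, top W: go to q0, push W → (q0, ε, WW$)
All input consumed in state q0 with stack WW$.

WW$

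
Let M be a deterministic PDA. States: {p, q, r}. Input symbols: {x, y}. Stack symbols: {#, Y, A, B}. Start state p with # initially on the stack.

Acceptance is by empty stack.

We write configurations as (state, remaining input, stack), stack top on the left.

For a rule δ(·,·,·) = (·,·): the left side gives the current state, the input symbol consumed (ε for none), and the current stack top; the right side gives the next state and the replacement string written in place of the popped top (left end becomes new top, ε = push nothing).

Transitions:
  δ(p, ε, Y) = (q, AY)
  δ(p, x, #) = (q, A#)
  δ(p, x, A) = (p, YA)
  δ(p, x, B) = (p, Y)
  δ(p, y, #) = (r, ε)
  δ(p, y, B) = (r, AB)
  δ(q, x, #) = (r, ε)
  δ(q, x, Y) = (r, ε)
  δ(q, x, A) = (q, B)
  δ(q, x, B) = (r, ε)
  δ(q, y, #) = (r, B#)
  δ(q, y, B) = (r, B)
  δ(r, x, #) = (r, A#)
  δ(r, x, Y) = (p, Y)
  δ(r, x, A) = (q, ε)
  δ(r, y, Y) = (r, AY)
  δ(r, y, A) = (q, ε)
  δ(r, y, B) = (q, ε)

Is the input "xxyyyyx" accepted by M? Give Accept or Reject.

(p, xxyyyyx, #)
  read x, top #: go to q, push A# → (q, xyyyyx, A#)
  read x, top A: go to q, push B → (q, yyyyx, B#)
  read y, top B: go to r, push B → (r, yyyx, B#)
  read y, top B: go to q, push ε → (q, yyx, #)
  read y, top #: go to r, push B# → (r, yx, B#)
  read y, top B: go to q, push ε → (q, x, #)
  read x, top #: go to r, push ε → (r, ε, ε)
All input consumed and the stack is empty.

Accept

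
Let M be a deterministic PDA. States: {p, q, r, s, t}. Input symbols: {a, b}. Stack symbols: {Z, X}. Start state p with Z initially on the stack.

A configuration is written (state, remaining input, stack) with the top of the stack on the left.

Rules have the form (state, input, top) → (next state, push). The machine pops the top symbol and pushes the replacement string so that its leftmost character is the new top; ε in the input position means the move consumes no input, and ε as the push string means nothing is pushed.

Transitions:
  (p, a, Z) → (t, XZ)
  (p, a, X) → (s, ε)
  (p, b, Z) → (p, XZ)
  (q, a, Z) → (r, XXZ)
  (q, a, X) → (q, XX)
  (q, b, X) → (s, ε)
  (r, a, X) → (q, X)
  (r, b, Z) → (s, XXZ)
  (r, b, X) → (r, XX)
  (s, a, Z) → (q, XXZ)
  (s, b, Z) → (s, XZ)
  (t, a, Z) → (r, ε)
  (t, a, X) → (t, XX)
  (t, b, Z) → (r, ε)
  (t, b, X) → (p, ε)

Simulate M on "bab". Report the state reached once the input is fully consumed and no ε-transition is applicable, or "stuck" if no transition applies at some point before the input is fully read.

s

(p, bab, Z)
  read b, top Z: go to p, push XZ → (p, ab, XZ)
  read a, top X: go to s, push ε → (s, b, Z)
  read b, top Z: go to s, push XZ → (s, ε, XZ)
All input consumed; M is in state s.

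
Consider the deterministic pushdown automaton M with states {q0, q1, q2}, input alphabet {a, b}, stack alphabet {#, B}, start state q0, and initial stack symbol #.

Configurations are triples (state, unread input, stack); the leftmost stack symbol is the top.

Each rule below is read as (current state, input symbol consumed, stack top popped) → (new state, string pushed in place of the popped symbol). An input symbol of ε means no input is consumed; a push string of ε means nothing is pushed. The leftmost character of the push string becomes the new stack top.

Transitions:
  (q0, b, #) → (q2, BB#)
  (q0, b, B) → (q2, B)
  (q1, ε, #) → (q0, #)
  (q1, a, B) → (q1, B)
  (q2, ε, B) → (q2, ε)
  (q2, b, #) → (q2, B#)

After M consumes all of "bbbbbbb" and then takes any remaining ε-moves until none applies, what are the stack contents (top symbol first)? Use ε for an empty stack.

#

(q0, bbbbbbb, #)
  read b, top #: go to q2, push BB# → (q2, bbbbbb, BB#)
  ε-move, top B: go to q2, push ε → (q2, bbbbbb, B#)
  ε-move, top B: go to q2, push ε → (q2, bbbbbb, #)
  read b, top #: go to q2, push B# → (q2, bbbbb, B#)
  ε-move, top B: go to q2, push ε → (q2, bbbbb, #)
  read b, top #: go to q2, push B# → (q2, bbbb, B#)
  ε-move, top B: go to q2, push ε → (q2, bbbb, #)
  read b, top #: go to q2, push B# → (q2, bbb, B#)
  ε-move, top B: go to q2, push ε → (q2, bbb, #)
  read b, top #: go to q2, push B# → (q2, bb, B#)
  ε-move, top B: go to q2, push ε → (q2, bb, #)
  read b, top #: go to q2, push B# → (q2, b, B#)
  ε-move, top B: go to q2, push ε → (q2, b, #)
  read b, top #: go to q2, push B# → (q2, ε, B#)
  ε-move, top B: go to q2, push ε → (q2, ε, #)
All input consumed in state q2 with stack #.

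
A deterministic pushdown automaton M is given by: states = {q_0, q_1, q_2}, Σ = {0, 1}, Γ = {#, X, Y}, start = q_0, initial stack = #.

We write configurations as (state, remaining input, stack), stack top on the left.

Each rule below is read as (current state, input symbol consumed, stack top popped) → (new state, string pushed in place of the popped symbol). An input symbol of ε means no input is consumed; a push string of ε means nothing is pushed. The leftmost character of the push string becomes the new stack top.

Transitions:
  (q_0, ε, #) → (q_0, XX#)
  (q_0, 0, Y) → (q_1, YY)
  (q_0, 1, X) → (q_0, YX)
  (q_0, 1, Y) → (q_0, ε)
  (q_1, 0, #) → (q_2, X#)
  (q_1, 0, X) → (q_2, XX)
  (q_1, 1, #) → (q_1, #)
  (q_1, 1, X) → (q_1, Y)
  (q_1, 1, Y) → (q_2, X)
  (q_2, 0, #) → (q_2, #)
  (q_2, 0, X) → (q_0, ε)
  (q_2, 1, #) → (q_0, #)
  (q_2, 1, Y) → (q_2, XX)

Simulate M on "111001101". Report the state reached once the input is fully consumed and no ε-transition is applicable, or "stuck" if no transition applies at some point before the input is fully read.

(q_0, 111001101, #)
  ε-move, top #: go to q_0, push XX# → (q_0, 111001101, XX#)
  read 1, top X: go to q_0, push YX → (q_0, 11001101, YXX#)
  read 1, top Y: go to q_0, push ε → (q_0, 1001101, XX#)
  read 1, top X: go to q_0, push YX → (q_0, 001101, YXX#)
  read 0, top Y: go to q_1, push YY → (q_1, 01101, YYXX#)
No transition for (q_1, 0, top Y); M blocks with input 01101 remaining.

stuck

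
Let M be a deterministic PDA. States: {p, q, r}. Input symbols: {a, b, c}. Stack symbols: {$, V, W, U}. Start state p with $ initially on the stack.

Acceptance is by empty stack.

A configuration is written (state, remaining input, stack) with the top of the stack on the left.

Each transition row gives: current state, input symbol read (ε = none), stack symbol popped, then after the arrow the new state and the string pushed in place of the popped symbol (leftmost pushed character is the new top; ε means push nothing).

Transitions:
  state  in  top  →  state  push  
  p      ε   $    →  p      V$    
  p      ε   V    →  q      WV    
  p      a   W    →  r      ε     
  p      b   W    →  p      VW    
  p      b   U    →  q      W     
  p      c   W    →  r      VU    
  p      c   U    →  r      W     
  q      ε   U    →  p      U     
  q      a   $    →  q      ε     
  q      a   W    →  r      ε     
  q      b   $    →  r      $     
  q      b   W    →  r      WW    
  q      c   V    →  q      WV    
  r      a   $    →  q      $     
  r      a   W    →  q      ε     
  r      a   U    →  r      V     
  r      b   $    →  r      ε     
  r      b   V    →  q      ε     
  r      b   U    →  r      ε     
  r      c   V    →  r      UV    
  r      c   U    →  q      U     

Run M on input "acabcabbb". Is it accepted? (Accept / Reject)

Accept

(p, acabcabbb, $) ⊢ (p, acabcabbb, V$) ⊢ (q, acabcabbb, WV$) ⊢ (r, cabcabbb, V$) ⊢ (r, abcabbb, UV$) ⊢ (r, bcabbb, VV$) ⊢ (q, cabbb, V$) ⊢ (q, abbb, WV$) ⊢ (r, bbb, V$) ⊢ (q, bb, $) ⊢ (r, b, $) ⊢ (r, ε, ε)
All input consumed and the stack is empty.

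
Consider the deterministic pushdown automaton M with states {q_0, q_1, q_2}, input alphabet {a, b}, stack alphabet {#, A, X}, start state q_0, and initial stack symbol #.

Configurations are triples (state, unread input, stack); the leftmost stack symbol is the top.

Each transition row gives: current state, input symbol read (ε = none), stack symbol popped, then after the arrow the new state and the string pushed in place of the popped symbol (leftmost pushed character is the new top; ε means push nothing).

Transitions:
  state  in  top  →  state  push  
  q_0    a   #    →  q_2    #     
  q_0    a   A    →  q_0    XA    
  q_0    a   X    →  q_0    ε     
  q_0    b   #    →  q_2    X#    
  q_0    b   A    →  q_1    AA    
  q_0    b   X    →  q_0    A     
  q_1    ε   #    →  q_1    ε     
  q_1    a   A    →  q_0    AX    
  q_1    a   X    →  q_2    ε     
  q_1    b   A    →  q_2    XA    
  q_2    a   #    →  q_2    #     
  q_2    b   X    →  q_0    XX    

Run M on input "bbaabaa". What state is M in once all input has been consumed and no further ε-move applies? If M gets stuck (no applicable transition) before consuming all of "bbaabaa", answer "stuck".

stuck

(q_0, bbaabaa, #)
  read b, top #: go to q_2, push X# → (q_2, baabaa, X#)
  read b, top X: go to q_0, push XX → (q_0, aabaa, XX#)
  read a, top X: go to q_0, push ε → (q_0, abaa, X#)
  read a, top X: go to q_0, push ε → (q_0, baa, #)
  read b, top #: go to q_2, push X# → (q_2, aa, X#)
No transition for (q_2, a, top X); M blocks with input aa remaining.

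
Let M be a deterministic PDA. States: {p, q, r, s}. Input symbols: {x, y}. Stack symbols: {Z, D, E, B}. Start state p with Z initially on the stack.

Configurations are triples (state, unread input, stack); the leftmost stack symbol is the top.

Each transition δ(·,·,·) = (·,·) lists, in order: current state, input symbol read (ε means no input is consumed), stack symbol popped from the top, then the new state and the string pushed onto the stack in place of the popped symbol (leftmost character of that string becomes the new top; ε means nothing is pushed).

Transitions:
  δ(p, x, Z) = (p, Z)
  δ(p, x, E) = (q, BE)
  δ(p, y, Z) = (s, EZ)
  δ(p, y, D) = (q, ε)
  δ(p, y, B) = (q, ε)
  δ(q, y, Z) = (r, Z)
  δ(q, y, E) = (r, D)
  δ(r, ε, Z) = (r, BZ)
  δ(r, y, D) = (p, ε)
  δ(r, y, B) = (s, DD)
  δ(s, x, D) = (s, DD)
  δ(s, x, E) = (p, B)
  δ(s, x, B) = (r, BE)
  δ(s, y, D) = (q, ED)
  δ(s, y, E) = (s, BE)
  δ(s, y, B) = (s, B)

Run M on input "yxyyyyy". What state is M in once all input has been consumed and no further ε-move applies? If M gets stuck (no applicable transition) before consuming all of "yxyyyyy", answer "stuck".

(p, yxyyyyy, Z)
  read y, top Z: go to s, push EZ → (s, xyyyyy, EZ)
  read x, top E: go to p, push B → (p, yyyyy, BZ)
  read y, top B: go to q, push ε → (q, yyyy, Z)
  read y, top Z: go to r, push Z → (r, yyy, Z)
  ε-move, top Z: go to r, push BZ → (r, yyy, BZ)
  read y, top B: go to s, push DD → (s, yy, DDZ)
  read y, top D: go to q, push ED → (q, y, EDDZ)
  read y, top E: go to r, push D → (r, ε, DDDZ)
All input consumed; M is in state r.

r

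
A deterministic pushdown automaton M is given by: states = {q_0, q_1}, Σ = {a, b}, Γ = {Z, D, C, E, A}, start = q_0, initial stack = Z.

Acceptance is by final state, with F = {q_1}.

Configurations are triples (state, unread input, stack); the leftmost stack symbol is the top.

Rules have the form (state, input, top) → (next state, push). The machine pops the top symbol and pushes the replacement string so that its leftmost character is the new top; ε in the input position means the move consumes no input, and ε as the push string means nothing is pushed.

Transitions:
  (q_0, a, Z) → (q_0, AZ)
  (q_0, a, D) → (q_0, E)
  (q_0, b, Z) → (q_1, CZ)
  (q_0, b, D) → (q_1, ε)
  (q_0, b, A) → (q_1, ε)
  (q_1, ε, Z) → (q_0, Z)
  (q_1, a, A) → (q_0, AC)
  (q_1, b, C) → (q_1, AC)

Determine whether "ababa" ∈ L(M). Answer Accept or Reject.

Reject

(q_0, ababa, Z)
  read a, top Z: go to q_0, push AZ → (q_0, baba, AZ)
  read b, top A: go to q_1, push ε → (q_1, aba, Z)
  ε-move, top Z: go to q_0, push Z → (q_0, aba, Z)
  read a, top Z: go to q_0, push AZ → (q_0, ba, AZ)
  read b, top A: go to q_1, push ε → (q_1, a, Z)
  ε-move, top Z: go to q_0, push Z → (q_0, a, Z)
  read a, top Z: go to q_0, push AZ → (q_0, ε, AZ)
All input consumed; state q_0 ∉ F and no further ε-move applies.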